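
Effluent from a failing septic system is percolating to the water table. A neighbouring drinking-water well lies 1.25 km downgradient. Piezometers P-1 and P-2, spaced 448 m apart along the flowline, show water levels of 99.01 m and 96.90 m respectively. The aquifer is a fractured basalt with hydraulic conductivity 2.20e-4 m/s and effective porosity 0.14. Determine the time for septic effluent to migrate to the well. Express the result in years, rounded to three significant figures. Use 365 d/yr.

Hydraulic gradient i = (99.01 − 96.90) / 448 = 2.11 / 448 = 0.004710
K = 2.20e-4 m/s × 86400 s/d = 19.01 m/d
Darcy flux q = K·i = 19.01 × 0.004710 = 0.08952 m/d
v_s = q/n_e = 0.08952/0.14 = 0.6395 m/d
L = 1.25 km = 1250 m
t = L / v = 1250 / 0.6395 = 1955 d
   = 1955 / 365 = 5.36 yr

5.36 years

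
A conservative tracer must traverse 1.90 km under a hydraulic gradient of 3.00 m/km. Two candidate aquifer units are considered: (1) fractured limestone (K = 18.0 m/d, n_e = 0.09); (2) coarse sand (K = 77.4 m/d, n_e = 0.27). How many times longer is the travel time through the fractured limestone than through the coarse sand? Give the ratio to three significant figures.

Unit 1 (fractured limestone): v = 18.0×0.0030/0.09 = 0.6000 m/d, t = 1900/0.6000 = 3167 d
Unit 2 (coarse sand): v = 77.4×0.0030/0.27 = 0.8600 m/d, t = 1900/0.8600 = 2209 d
t(fractured limestone) / t(coarse sand) = 3167/2209 = 1.43

1.43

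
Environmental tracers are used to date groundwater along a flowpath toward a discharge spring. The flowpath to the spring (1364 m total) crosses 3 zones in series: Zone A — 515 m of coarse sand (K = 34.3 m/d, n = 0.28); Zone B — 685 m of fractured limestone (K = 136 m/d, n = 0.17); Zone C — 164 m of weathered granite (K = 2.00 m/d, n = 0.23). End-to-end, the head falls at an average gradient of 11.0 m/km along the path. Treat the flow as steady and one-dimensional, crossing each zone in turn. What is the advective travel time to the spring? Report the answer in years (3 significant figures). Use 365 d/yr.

5.56 years

Continuity: the same q passes through each zone, so ΔH = q·Σ(L_j/K_j) — the zones act as resistances in series.
Σ(L/K) = 515/34.3 + 685/136 + 164/2.00 = 15.01 + 5.037 + 82.00 = 102.1 d
K_eq = L_total / Σ(L/K) = 1364 / 102.1 = 13.37 m/d
q = K_eq · i = 13.37 × 0.011 = 0.1470 m/d (same in every zone)
Zone A: v = q/n = 0.1470/0.28 = 0.5251 m/d → t_A = 515/0.5251 = 980.8 d
Zone B: v = q/n = 0.1470/0.17 = 0.8648 m/d → t_B = 685/0.8648 = 792.0 d
Zone C: v = q/n = 0.1470/0.23 = 0.6392 m/d → t_C = 164/0.6392 = 256.6 d
Total t = 980.8 + 792.0 + 256.6 = 2029 d
   = 2029 / 365 = 5.56 yr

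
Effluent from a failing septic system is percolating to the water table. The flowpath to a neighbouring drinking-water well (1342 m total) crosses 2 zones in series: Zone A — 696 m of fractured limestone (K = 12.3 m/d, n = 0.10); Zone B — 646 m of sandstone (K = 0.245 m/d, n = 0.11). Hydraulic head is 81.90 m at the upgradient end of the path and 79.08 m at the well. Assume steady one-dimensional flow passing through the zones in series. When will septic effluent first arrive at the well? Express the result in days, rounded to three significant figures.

Total head drop ΔH = 81.90 − 79.08 = 2.82 m
Steady 1-D flow in series ⇒ the Darcy flux q is identical in every zone and the zone head losses add (resistances L/K in series).
Σ(L/K) = 696/12.3 + 646/0.245 = 56.59 + 2637 = 2693 d
q = ΔH / Σ(L/K) = 2.82 / 2693 = 0.001047 m/d (same in every zone)
Zone A: v = q/n = 0.001047/0.10 = 0.01047 m/d → t_A = 696/0.01047 = 66470 d
Zone B: v = q/n = 0.001047/0.11 = 0.009518 m/d → t_B = 646/0.009518 = 67870 d
Total t = 66470 + 67870 = 134300 d

134000 days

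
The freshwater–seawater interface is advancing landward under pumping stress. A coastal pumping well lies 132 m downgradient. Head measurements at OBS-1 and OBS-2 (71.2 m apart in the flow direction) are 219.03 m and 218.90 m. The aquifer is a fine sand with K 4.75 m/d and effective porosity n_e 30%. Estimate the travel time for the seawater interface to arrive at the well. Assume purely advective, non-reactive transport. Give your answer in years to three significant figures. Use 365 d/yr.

Hydraulic gradient i = (219.03 − 218.90) / 71.2 = 0.13 / 71.2 = 0.001826
Darcy flux q = K·i = 4.75 × 0.001826 = 0.008673 m/d
v_s = q/n_e = 0.008673/0.30 = 0.02891 m/d
t = L / v = 132 / 0.02891 = 4566 d
   = 4566 / 365 = 12.5 yr

12.5 years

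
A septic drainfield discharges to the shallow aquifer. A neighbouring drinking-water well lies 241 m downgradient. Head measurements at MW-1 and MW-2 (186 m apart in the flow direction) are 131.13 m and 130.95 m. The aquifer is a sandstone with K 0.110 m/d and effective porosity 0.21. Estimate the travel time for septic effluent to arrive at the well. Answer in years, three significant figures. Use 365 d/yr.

Hydraulic gradient i = (131.13 − 130.95) / 186 = 0.18 / 186 = 9.677e-4
Specific discharge q = 0.110 × 9.677e-4 = 1.065e-4 m/d
Seepage velocity v = q / n = 1.065e-4 / 0.21 = 5.069e-4 m/d
t = L / v = 241 / 5.069e-4 = 475400 d
   = 475400 / 365 = 1300 yr

1300 years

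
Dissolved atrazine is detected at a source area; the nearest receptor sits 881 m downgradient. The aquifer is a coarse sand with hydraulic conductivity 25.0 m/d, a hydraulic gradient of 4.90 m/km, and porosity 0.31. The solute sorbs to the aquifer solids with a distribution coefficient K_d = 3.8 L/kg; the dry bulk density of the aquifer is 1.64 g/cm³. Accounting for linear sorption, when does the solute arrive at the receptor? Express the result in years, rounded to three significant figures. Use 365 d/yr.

129 years

q = Ki = 25.0 × 0.0049 = 0.1225 m/d
v = Ki/n = 25.0·0.0049/0.31 = 0.3952 m/d
Retardation R = 1 + ρ_b·K_d/n = 1 + 1.64×3.8/0.31 = 21.10
Contaminant velocity v_c = v/R = 0.3952/21.10 = 0.01873 m/d
t = L/v_c = 881/0.01873 = 47050 d
   = 47050/365 = 129 yr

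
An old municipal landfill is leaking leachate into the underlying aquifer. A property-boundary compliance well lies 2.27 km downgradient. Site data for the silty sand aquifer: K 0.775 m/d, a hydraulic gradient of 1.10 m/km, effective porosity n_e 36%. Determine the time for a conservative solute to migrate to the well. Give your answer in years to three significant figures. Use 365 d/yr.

Darcy flux q = K·i = 0.775 × 0.0011 = 8.525e-4 m/d
v_s = q/n_e = 8.525e-4/0.36 = 0.002368 m/d
L = 2.27 km = 2270 m
t = L / v = 2270 / 0.002368 = 958600 d
   = 958600 / 365 = 2630 yr

2630 years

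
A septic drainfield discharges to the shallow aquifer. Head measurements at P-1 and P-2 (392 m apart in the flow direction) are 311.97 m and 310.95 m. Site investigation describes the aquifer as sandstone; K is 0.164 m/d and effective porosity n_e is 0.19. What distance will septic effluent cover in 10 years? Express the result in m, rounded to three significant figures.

Hydraulic gradient i = (311.97 − 310.95) / 392 = 1.02 / 392 = 0.002602
Specific discharge q = 0.164 × 0.002602 = 4.267e-4 m/d
Average linear velocity = 4.267e-4 / 0.19 = 0.002246 m/d
T = 10 yr × 365 = 3650 d
L = v × T = 0.002246 × 3650 = 8.198 m

8.20 m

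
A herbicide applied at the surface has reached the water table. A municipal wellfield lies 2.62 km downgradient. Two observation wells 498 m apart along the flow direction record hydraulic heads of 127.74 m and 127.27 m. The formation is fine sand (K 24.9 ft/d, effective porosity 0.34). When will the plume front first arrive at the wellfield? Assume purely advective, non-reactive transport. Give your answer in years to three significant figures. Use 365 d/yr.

341 years

Hydraulic gradient i = (127.74 − 127.27) / 498 = 0.47 / 498 = 9.438e-4
K = 24.9 ft/d × 0.3048 = 7.590 m/d
Specific discharge q = 7.590 × 9.438e-4 = 0.007163 m/d
v_s = q/n_e = 0.007163/0.34 = 0.02107 m/d
L = 2.62 km = 2620 m
t = L / v = 2620 / 0.02107 = 124400 d
   = 124400 / 365 = 341 yr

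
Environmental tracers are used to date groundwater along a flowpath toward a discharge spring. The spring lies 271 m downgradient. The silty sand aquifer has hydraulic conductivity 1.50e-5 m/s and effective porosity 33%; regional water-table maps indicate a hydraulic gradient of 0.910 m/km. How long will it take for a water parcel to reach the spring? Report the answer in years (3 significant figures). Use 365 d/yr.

208 years

K = 1.50e-5 m/s × 86400 s/d = 1.296 m/d
Darcy flux q = K·i = 1.296 × 9.1e-4 = 0.001179 m/d
Average linear velocity = 0.001179 / 0.33 = 0.003574 m/d
t = L / v = 271 / 0.003574 = 75830 d
   = 75830 / 365 = 208 yr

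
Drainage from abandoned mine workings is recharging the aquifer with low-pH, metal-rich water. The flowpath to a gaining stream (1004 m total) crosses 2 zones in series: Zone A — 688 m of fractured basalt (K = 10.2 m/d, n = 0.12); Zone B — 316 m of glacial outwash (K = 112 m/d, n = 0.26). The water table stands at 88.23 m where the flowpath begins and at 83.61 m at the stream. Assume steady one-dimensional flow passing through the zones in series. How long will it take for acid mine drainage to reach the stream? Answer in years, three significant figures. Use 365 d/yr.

Total head drop ΔH = 88.23 − 83.61 = 4.62 m
Continuity: the same q passes through each zone, so ΔH = q·Σ(L_j/K_j) — the zones act as resistances in series.
Σ(L/K) = 688/10.2 + 316/112 = 67.45 + 2.821 = 70.27 d
q = ΔH / Σ(L/K) = 4.62 / 70.27 = 0.06574 m/d (same in every zone)
Zone A: v = q/n = 0.06574/0.12 = 0.5479 m/d → t_A = 688/0.5479 = 1256 d
Zone B: v = q/n = 0.06574/0.26 = 0.2529 m/d → t_B = 316/0.2529 = 1250 d
Total t = 1256 + 1250 = 2505 d
   = 2505 / 365 = 6.86 yr

6.86 years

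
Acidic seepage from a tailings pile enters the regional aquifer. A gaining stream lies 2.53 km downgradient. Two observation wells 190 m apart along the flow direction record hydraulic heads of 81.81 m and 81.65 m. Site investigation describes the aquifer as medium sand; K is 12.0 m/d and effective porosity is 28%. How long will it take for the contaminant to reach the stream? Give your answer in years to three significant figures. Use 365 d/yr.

Hydraulic gradient i = (81.81 − 81.65) / 190 = 0.16 / 190 = 8.421e-4
Darcy flux q = K·i = 12.0 × 8.421e-4 = 0.01011 m/d
v = Ki/n = 12.0·8.421e-4/0.28 = 0.03609 m/d
L = 2.53 km = 2530 m
t = L / v = 2530 / 0.03609 = 70100 d
   = 70100 / 365 = 192 yr

192 years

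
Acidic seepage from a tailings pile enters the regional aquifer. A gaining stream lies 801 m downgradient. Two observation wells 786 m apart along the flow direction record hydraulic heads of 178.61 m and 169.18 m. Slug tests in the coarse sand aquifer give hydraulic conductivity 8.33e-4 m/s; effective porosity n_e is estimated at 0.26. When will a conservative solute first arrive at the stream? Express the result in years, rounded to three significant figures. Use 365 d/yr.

0.661 years

Hydraulic gradient i = (178.61 − 169.18) / 786 = 9.43 / 786 = 0.01200
K = 8.33e-4 m/s × 86400 s/d = 71.97 m/d
Specific discharge q = 71.97 × 0.01200 = 0.8635 m/d
v = Ki/n = 71.97·0.01200/0.26 = 3.321 m/d
t = L / v = 801 / 3.321 = 241.2 d
   = 241.2 / 365 = 0.661 yr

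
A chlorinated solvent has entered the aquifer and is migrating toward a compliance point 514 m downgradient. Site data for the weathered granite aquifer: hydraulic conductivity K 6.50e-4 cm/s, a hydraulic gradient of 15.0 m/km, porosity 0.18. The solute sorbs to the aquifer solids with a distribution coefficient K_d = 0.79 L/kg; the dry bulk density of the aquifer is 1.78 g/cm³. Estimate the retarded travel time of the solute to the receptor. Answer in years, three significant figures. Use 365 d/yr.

K = 6.50e-4 cm/s × 864 = 0.5616 m/d
Darcy flux q = K·i = 0.5616 × 0.015 = 0.008424 m/d
v_s = q/n_e = 0.008424/0.18 = 0.04680 m/d
Retardation R = 1 + ρ_b·K_d/n = 1 + 1.78×0.79/0.18 = 8.812
Contaminant velocity v_c = v/R = 0.04680/8.812 = 0.005311 m/d
t = L/v_c = 514/0.005311 = 96780 d
   = 96780/365 = 265 yr

265 years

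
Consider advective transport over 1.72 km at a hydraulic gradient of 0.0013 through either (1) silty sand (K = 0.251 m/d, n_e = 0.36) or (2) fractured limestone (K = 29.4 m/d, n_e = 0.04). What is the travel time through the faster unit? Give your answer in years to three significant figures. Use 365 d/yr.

Unit 1 (silty sand): v = 0.251×0.0013/0.36 = 9.064e-4 m/d, t = 1720/9.064e-4 = 1.898e6 d
Unit 2 (fractured limestone): v = 29.4×0.0013/0.04 = 0.9555 m/d, t = 1720/0.9555 = 1800 d
Faster: 1800 d / 365 = 4.93 yr

4.93 years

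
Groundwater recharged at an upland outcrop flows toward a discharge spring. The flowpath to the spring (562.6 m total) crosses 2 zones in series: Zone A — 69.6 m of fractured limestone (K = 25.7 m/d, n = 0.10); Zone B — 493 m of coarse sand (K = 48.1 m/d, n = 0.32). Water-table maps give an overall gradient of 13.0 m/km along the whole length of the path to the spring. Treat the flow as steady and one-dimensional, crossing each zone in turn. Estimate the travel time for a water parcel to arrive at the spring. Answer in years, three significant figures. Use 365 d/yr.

0.800 years

Steady 1-D flow in series ⇒ the Darcy flux q is identical in every zone and the zone head losses add (resistances L/K in series).
Σ(L/K) = 69.6/25.7 + 493/48.1 = 2.708 + 10.25 = 12.96 d
K_eq = L_total / Σ(L/K) = 562.6 / 12.96 = 43.42 m/d
q = K_eq · i = 43.42 × 0.013 = 0.5644 m/d (same in every zone)
Zone A: v = q/n = 0.5644/0.10 = 5.644 m/d → t_A = 69.6/5.644 = 12.33 d
Zone B: v = q/n = 0.5644/0.32 = 1.764 m/d → t_B = 493/1.764 = 279.5 d
Total t = 12.33 + 279.5 = 291.8 d
   = 291.8 / 365 = 0.800 yr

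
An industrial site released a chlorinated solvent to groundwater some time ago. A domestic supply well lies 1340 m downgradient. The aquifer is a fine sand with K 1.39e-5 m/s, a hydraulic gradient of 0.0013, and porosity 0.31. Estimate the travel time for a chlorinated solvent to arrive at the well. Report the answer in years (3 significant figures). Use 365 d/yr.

729 years

K = 1.39e-5 m/s × 86400 s/d = 1.201 m/d
Specific discharge q = 1.201 × 0.0013 = 0.001561 m/d
v_s = q/n_e = 0.001561/0.31 = 0.005036 m/d
t = L / v = 1340 / 0.005036 = 266100 d
   = 266100 / 365 = 729 yr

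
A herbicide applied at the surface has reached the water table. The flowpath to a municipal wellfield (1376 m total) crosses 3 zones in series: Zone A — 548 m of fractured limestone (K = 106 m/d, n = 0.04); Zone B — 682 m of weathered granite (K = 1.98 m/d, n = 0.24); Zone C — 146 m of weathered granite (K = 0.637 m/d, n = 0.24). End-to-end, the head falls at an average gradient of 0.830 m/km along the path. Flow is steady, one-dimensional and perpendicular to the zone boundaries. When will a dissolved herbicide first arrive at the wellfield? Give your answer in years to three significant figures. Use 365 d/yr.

For zones in series the flux q is common to all zones; the equivalent conductivity is the harmonic (thickness-weighted) mean, K_eq = L_total / Σ(L_j/K_j).
Σ(L/K) = 548/106 + 682/1.98 + 146/0.637 = 5.170 + 344.4 + 229.2 = 578.8 d
K_eq = L_total / Σ(L/K) = 1376 / 578.8 = 2.377 m/d
q = K_eq · i = 2.377 × 8.3e-4 = 0.001973 m/d (same in every zone)
Zone A: v = q/n = 0.001973/0.04 = 0.04933 m/d → t_A = 548/0.04933 = 11110 d
Zone B: v = q/n = 0.001973/0.24 = 0.008221 m/d → t_B = 682/0.008221 = 82950 d
Zone C: v = q/n = 0.001973/0.24 = 0.008221 m/d → t_C = 146/0.008221 = 17760 d
Total t = 11110 + 82950 + 17760 = 111800 d
   = 111800 / 365 = 306 yr

306 years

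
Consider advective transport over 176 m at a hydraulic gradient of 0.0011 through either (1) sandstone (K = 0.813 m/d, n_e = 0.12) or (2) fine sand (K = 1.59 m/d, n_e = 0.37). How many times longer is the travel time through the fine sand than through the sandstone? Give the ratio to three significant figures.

1.58

Unit 1 (sandstone): v = 0.813×0.0011/0.12 = 0.007453 m/d, t = 176/0.007453 = 23620 d
Unit 2 (fine sand): v = 1.59×0.0011/0.37 = 0.004727 m/d, t = 176/0.004727 = 37230 d
t(fine sand) / t(sandstone) = 37230/23620 = 1.58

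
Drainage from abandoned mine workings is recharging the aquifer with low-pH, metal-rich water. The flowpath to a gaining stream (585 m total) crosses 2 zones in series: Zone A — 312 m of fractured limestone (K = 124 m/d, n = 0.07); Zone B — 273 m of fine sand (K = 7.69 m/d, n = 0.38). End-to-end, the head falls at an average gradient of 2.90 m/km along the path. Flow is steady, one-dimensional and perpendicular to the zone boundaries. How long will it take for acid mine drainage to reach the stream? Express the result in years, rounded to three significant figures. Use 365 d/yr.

Continuity: the same q passes through each zone, so ΔH = q·Σ(L_j/K_j) — the zones act as resistances in series.
Σ(L/K) = 312/124 + 273/7.69 = 2.516 + 35.50 = 38.02 d
K_eq = L_total / Σ(L/K) = 585 / 38.02 = 15.39 m/d
q = K_eq · i = 15.39 × 0.0029 = 0.04463 m/d (same in every zone)
Zone A: v = q/n = 0.04463/0.07 = 0.6375 m/d → t_A = 312/0.6375 = 489.4 d
Zone B: v = q/n = 0.04463/0.38 = 0.1174 m/d → t_B = 273/0.1174 = 2325 d
Total t = 489.4 + 2325 = 2814 d
   = 2814 / 365 = 7.71 yr

7.71 years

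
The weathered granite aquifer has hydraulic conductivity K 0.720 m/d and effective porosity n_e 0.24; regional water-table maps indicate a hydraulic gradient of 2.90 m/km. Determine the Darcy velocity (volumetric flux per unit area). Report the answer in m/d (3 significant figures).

0.00209 m/d

Darcy flux q = K·i = 0.720 × 0.0029 = 0.002088 m/d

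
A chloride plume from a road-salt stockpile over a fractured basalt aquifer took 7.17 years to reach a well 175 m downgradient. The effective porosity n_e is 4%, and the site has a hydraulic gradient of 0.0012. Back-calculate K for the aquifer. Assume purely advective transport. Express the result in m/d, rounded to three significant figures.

2.23 m/d

t = 7.17 years = 2617 d
v = L / t = 175 / 2617 = 0.06687 m/d
K = v · n / i = 0.06687 × 0.04 / 0.0012 = 2.23 m/d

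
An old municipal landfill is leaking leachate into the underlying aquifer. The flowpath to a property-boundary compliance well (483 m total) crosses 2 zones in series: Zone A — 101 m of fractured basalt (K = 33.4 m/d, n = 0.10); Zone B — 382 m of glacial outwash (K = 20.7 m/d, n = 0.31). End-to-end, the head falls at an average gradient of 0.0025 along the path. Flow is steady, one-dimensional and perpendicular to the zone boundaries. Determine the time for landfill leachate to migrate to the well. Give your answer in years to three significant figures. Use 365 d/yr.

6.26 years

Continuity: the same q passes through each zone, so ΔH = q·Σ(L_j/K_j) — the zones act as resistances in series.
Σ(L/K) = 101/33.4 + 382/20.7 = 3.024 + 18.45 = 21.48 d
K_eq = L_total / Σ(L/K) = 483 / 21.48 = 22.49 m/d
q = K_eq · i = 22.49 × 0.0025 = 0.05622 m/d (same in every zone)
Zone A: v = q/n = 0.05622/0.10 = 0.5622 m/d → t_A = 101/0.5622 = 179.7 d
Zone B: v = q/n = 0.05622/0.31 = 0.1814 m/d → t_B = 382/0.1814 = 2106 d
Total t = 179.7 + 2106 = 2286 d
   = 2286 / 365 = 6.26 yr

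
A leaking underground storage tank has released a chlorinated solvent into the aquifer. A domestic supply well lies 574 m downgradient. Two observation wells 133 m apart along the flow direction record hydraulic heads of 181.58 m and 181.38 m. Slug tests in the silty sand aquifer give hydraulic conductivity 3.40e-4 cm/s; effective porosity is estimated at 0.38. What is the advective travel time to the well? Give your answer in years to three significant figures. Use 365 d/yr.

1350 years

Hydraulic gradient i = (181.58 − 181.38) / 133 = 0.20 / 133 = 0.001504
K = 3.40e-4 cm/s × 864 = 0.2938 m/d
Specific discharge q = 0.2938 × 0.001504 = 4.417e-4 m/d
Average linear velocity = 4.417e-4 / 0.38 = 0.001162 m/d
t = L / v = 574 / 0.001162 = 493800 d
   = 493800 / 365 = 1350 yr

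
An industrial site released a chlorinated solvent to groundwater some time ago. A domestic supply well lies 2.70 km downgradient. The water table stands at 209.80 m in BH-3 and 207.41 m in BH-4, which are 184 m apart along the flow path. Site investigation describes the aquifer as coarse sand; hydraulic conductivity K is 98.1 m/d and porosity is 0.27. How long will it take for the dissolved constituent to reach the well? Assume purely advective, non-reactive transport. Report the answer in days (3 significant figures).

Hydraulic gradient i = (209.80 − 207.41) / 184 = 2.39 / 184 = 0.01299
Darcy flux q = K·i = 98.1 × 0.01299 = 1.274 m/d
Seepage velocity v = q / n = 1.274 / 0.27 = 4.719 m/d
L = 2.70 km = 2700 m
t = L / v = 2700 / 4.719 = 572.1 d

572 days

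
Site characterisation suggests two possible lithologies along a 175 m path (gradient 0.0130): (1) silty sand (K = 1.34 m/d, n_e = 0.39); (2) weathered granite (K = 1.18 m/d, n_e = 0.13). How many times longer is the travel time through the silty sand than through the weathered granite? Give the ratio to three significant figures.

2.64

Unit 1 (silty sand): v = 1.34×0.013/0.39 = 0.04467 m/d, t = 175/0.04467 = 3918 d
Unit 2 (weathered granite): v = 1.18×0.013/0.13 = 0.1180 m/d, t = 175/0.1180 = 1483 d
t(silty sand) / t(weathered granite) = 3918/1483 = 2.64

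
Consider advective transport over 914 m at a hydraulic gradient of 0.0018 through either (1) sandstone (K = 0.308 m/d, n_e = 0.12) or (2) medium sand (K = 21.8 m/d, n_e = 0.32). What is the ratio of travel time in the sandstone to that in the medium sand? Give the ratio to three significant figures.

Unit 1 (sandstone): v = 0.308×0.0018/0.12 = 0.004620 m/d, t = 914/0.004620 = 197800 d
Unit 2 (medium sand): v = 21.8×0.0018/0.32 = 0.1226 m/d, t = 914/0.1226 = 7454 d
t(sandstone) / t(medium sand) = 197800/7454 = 26.5

26.5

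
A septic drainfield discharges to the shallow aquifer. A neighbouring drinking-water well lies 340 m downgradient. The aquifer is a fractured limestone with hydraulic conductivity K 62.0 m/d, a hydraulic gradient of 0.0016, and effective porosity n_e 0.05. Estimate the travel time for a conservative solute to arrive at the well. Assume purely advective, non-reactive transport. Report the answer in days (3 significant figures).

171 days

Specific discharge q = 62.0 × 0.0016 = 0.09920 m/d
v = Ki/n = 62.0·0.0016/0.05 = 1.984 m/d
t = L / v = 340 / 1.984 = 171.4 d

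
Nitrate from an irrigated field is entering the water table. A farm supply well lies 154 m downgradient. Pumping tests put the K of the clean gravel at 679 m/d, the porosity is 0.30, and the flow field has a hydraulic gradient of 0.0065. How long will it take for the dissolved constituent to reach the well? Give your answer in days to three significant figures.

10.5 days

q = Ki = 679 × 0.0065 = 4.414 m/d
Seepage velocity v = q / n = 4.414 / 0.30 = 14.71 m/d
t = L / v = 154 / 14.71 = 10.47 d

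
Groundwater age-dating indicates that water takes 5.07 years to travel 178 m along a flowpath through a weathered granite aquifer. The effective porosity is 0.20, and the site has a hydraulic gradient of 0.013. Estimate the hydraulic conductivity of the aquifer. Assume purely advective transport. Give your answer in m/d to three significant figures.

1.48 m/d

t = 5.07 years = 1851 d
v = L / t = 178 / 1851 = 0.09619 m/d
K = v · n / i = 0.09619 × 0.20 / 0.013 = 1.48 m/d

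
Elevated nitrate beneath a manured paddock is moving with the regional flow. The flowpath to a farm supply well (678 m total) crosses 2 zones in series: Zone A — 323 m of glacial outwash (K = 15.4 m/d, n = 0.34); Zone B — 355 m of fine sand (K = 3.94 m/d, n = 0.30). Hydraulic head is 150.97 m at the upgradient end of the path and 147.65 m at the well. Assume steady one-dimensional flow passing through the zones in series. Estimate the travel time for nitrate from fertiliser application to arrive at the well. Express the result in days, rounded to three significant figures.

Total head drop ΔH = 150.97 − 147.65 = 3.32 m
Steady 1-D flow in series ⇒ the Darcy flux q is identical in every zone and the zone head losses add (resistances L/K in series).
Σ(L/K) = 323/15.4 + 355/3.94 = 20.97 + 90.10 = 111.1 d
q = ΔH / Σ(L/K) = 3.32 / 111.1 = 0.02989 m/d (same in every zone)
Zone A: v = q/n = 0.02989/0.34 = 0.08791 m/d → t_A = 323/0.08791 = 3674 d
Zone B: v = q/n = 0.02989/0.30 = 0.09963 m/d → t_B = 355/0.09963 = 3563 d
Total t = 3674 + 3563 = 7237 d

7240 days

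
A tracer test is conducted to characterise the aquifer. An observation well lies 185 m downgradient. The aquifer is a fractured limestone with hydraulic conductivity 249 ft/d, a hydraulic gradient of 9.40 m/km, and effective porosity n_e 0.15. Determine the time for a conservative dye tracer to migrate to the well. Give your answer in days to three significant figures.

K = 249 ft/d × 0.3048 = 75.90 m/d
Darcy flux q = K·i = 75.90 × 0.0094 = 0.7134 m/d
Seepage velocity v = q / n = 0.7134 / 0.15 = 4.756 m/d
t = L / v = 185 / 4.756 = 38.90 d

38.9 days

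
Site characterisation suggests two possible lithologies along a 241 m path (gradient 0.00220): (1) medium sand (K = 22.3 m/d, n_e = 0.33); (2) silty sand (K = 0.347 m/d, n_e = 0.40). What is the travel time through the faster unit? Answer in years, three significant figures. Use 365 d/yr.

4.44 years

Unit 1 (medium sand): v = 22.3×0.0022/0.33 = 0.1487 m/d, t = 241/0.1487 = 1621 d
Unit 2 (silty sand): v = 0.347×0.0022/0.40 = 0.001909 m/d, t = 241/0.001909 = 126300 d
Faster: 1621 d / 365 = 4.44 yr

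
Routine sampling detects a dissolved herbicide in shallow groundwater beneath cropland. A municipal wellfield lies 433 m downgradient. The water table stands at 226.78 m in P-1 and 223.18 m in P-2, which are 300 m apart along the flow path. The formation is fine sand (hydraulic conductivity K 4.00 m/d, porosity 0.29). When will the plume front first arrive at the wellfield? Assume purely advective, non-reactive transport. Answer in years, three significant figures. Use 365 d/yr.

Hydraulic gradient i = (226.78 − 223.18) / 300 = 3.60 / 300 = 0.01200
Darcy flux q = K·i = 4.00 × 0.01200 = 0.04800 m/d
Average linear velocity = 0.04800 / 0.29 = 0.1655 m/d
t = L / v = 433 / 0.1655 = 2616 d
   = 2616 / 365 = 7.17 yr

7.17 years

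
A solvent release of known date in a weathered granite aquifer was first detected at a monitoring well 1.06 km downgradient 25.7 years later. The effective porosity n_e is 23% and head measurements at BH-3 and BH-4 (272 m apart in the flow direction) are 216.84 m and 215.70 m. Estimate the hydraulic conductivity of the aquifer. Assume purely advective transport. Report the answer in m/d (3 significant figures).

Hydraulic gradient i = (216.84 − 215.70) / 272 = 1.14 / 272 = 0.004191
t = 25.7 years = 9381 d
L = 1.06 km = 1060 m
v = L / t = 1060 / 9381 = 0.1130 m/d
K = v · n / i = 0.1130 × 0.23 / 0.004191 = 6.20 m/d

6.20 m/d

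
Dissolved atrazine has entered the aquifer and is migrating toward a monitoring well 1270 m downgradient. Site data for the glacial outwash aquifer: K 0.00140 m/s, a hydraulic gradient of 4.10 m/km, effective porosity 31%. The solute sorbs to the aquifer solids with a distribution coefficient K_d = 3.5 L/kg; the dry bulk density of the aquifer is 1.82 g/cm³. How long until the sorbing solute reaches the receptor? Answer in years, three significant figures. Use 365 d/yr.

K = 0.00140 m/s × 86400 s/d = 121.0 m/d
Specific discharge q = 121.0 × 0.0041 = 0.4959 m/d
v_s = q/n_e = 0.4959/0.31 = 1.600 m/d
Retardation R = 1 + ρ_b·K_d/n = 1 + 1.82×3.5/0.31 = 21.55
Contaminant velocity v_c = v/R = 1.600/21.55 = 0.07424 m/d
t = L/v_c = 1270/0.07424 = 17110 d
   = 17110/365 = 46.9 yr

46.9 years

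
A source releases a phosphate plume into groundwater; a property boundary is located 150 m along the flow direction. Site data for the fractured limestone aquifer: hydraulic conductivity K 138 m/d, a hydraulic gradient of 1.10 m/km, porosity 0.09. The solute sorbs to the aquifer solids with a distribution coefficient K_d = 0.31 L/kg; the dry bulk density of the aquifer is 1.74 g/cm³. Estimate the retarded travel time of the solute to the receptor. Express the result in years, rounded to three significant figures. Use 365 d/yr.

1.70 years

Darcy flux q = K·i = 138 × 0.0011 = 0.1518 m/d
Seepage velocity v = q / n = 0.1518 / 0.09 = 1.687 m/d
Retardation R = 1 + ρ_b·K_d/n = 1 + 1.74×0.31/0.09 = 6.993
Contaminant velocity v_c = v/R = 1.687/6.993 = 0.2412 m/d
t = L/v_c = 150/0.2412 = 621.9 d
   = 621.9/365 = 1.70 yr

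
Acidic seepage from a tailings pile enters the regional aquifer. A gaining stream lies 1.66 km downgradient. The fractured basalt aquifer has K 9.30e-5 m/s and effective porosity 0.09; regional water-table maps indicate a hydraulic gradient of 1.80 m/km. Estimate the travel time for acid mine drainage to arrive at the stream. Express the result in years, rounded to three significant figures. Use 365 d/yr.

28.3 years

K = 9.30e-5 m/s × 86400 s/d = 8.035 m/d
Specific discharge q = 8.035 × 0.0018 = 0.01446 m/d
v = Ki/n = 8.035·0.0018/0.09 = 0.1607 m/d
L = 1.66 km = 1660 m
t = L / v = 1660 / 0.1607 = 10330 d
   = 10330 / 365 = 28.3 yr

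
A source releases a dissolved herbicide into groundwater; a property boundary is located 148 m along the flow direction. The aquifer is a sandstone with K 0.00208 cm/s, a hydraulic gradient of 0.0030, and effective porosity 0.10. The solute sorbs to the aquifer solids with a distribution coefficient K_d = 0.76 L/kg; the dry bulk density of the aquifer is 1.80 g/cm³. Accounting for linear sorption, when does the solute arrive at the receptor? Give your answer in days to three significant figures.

K = 0.00208 cm/s × 864 = 1.797 m/d
q = Ki = 1.797 × 0.0030 = 0.005391 m/d
v = Ki/n = 1.797·0.0030/0.10 = 0.05391 m/d
Retardation R = 1 + ρ_b·K_d/n = 1 + 1.80×0.76/0.10 = 14.68
Contaminant velocity v_c = v/R = 0.05391/14.68 = 0.003673 m/d
t = L/v_c = 148/0.003673 = 40300 d

40300 days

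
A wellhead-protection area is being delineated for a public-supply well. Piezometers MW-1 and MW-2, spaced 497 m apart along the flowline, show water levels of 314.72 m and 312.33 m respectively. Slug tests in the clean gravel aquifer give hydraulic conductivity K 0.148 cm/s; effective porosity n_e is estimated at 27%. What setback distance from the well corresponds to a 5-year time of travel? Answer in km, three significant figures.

4.16 km

Hydraulic gradient i = (314.72 − 312.33) / 497 = 2.39 / 497 = 0.004809
K = 0.148 cm/s × 864 = 127.9 m/d
Darcy flux q = K·i = 127.9 × 0.004809 = 0.6149 m/d
v_s = q/n_e = 0.6149/0.27 = 2.277 m/d
T = 5 yr × 365 = 1825 d
L = v × T = 2.277 × 1825 = 4156 m
   = 4.16 km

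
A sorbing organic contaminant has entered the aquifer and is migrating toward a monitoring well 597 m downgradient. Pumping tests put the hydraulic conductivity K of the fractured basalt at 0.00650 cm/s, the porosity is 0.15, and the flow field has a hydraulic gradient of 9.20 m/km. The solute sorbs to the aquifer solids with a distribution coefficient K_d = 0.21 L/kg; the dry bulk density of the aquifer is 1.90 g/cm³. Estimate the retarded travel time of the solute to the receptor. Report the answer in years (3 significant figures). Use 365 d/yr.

17.4 years

K = 0.00650 cm/s × 864 = 5.616 m/d
Specific discharge q = 5.616 × 0.0092 = 0.05167 m/d
v = Ki/n = 5.616·0.0092/0.15 = 0.3444 m/d
Retardation R = 1 + ρ_b·K_d/n = 1 + 1.90×0.21/0.15 = 3.660
Contaminant velocity v_c = v/R = 0.3444/3.660 = 0.09411 m/d
t = L/v_c = 597/0.09411 = 6344 d
   = 6344/365 = 17.4 yr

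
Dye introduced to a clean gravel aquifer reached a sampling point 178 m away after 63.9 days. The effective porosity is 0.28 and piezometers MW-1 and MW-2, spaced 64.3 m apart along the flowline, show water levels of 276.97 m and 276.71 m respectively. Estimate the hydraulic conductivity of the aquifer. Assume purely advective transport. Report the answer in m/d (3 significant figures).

193 m/d

Hydraulic gradient i = (276.97 − 276.71) / 64.3 = 0.26 / 64.3 = 0.004044
v = L / t = 178 / 63.9 = 2.786 m/d
K = v · n / i = 2.786 × 0.28 / 0.004044 = 193 m/d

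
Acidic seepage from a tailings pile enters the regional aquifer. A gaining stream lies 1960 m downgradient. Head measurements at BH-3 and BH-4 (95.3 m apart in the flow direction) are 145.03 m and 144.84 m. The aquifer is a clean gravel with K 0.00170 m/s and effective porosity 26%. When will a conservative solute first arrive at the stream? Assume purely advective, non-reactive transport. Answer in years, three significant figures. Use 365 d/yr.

4.77 years

Hydraulic gradient i = (145.03 − 144.84) / 95.3 = 0.19 / 95.3 = 0.001994
K = 0.00170 m/s × 86400 s/d = 146.9 m/d
q = Ki = 146.9 × 0.001994 = 0.2928 m/d
Average linear velocity = 0.2928 / 0.26 = 1.126 m/d
t = L / v = 1960 / 1.126 = 1740 d
   = 1740 / 365 = 4.77 yr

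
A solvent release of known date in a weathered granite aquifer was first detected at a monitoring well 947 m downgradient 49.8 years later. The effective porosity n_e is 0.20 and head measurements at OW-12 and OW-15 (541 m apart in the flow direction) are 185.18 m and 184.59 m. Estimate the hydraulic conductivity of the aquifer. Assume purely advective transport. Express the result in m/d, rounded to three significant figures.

Hydraulic gradient i = (185.18 − 184.59) / 541 = 0.59 / 541 = 0.001091
t = 49.8 years = 18180 d
v = L / t = 947 / 18180 = 0.05210 m/d
K = v · n / i = 0.05210 × 0.20 / 0.001091 = 9.55 m/d

9.55 m/d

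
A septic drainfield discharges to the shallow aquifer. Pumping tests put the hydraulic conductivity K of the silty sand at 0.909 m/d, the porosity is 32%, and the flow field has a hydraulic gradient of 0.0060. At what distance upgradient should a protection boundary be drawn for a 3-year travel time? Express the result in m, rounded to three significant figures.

18.7 m

Specific discharge q = 0.909 × 0.0060 = 0.005454 m/d
Seepage velocity v = q / n = 0.005454 / 0.32 = 0.01704 m/d
T = 3 yr × 365 = 1095 d
L = v × T = 0.01704 × 1095 = 18.66 m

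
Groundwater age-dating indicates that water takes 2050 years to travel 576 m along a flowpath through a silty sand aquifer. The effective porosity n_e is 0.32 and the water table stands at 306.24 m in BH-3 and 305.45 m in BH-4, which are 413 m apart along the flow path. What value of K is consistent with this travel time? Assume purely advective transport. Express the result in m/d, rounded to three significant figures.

Hydraulic gradient i = (306.24 − 305.45) / 413 = 0.79 / 413 = 0.001913
t = 2050 years = 748300 d
v = L / t = 576 / 748300 = 7.698e-4 m/d
K = v · n / i = 7.698e-4 × 0.32 / 0.001913 = 0.129 m/d

0.129 m/d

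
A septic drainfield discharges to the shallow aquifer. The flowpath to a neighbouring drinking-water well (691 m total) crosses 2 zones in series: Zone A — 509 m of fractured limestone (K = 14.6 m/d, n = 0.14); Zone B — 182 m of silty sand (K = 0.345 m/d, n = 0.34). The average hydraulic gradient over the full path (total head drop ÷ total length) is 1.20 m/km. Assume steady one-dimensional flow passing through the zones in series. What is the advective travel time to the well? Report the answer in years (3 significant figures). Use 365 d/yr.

Steady 1-D flow in series ⇒ the Darcy flux q is identical in every zone and the zone head losses add (resistances L/K in series).
Σ(L/K) = 509/14.6 + 182/0.345 = 34.86 + 527.5 = 562.4 d
K_eq = L_total / Σ(L/K) = 691 / 562.4 = 1.229 m/d
q = K_eq · i = 1.229 × 0.0012 = 0.001474 m/d (same in every zone)
Zone A: v = q/n = 0.001474/0.14 = 0.01053 m/d → t_A = 509/0.01053 = 48330 d
Zone B: v = q/n = 0.001474/0.34 = 0.004336 m/d → t_B = 182/0.004336 = 41970 d
Total t = 48330 + 41970 = 90300 d
   = 90300 / 365 = 247 yr

247 years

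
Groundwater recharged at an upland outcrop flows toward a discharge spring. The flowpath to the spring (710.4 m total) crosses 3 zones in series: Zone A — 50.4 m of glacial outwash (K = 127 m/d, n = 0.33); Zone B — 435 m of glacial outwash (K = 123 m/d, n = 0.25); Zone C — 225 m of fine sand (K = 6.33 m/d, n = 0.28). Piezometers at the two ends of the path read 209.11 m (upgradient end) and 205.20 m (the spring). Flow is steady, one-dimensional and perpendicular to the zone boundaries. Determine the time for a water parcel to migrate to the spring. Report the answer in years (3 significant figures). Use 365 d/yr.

5.21 years

Total head drop ΔH = 209.11 − 205.20 = 3.91 m
Steady 1-D flow in series ⇒ the Darcy flux q is identical in every zone and the zone head losses add (resistances L/K in series).
Σ(L/K) = 50.4/127 + 435/123 + 225/6.33 = 0.3969 + 3.537 + 35.55 = 39.48 d
q = ΔH / Σ(L/K) = 3.91 / 39.48 = 0.09904 m/d (same in every zone)
Zone A: v = q/n = 0.09904/0.33 = 0.3001 m/d → t_A = 50.4/0.3001 = 167.9 d
Zone B: v = q/n = 0.09904/0.25 = 0.3962 m/d → t_B = 435/0.3962 = 1098 d
Zone C: v = q/n = 0.09904/0.28 = 0.3537 m/d → t_C = 225/0.3537 = 636.1 d
Total t = 167.9 + 1098 + 636.1 = 1902 d
   = 1902 / 365 = 5.21 yr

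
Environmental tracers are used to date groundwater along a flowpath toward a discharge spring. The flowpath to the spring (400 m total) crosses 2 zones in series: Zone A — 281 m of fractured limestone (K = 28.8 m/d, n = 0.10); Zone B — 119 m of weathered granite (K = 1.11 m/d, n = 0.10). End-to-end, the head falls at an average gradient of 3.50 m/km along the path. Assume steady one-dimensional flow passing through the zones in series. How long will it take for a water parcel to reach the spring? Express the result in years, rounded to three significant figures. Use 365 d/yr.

Steady 1-D flow in series ⇒ the Darcy flux q is identical in every zone and the zone head losses add (resistances L/K in series).
Σ(L/K) = 281/28.8 + 119/1.11 = 9.757 + 107.2 = 117.0 d
K_eq = L_total / Σ(L/K) = 400 / 117.0 = 3.420 m/d
q = K_eq · i = 3.420 × 0.0035 = 0.01197 m/d (same in every zone)
Zone A: v = q/n = 0.01197/0.10 = 0.1197 m/d → t_A = 281/0.1197 = 2348 d
Zone B: v = q/n = 0.01197/0.10 = 0.1197 m/d → t_B = 119/0.1197 = 994.2 d
Total t = 2348 + 994.2 = 3342 d
   = 3342 / 365 = 9.16 yr

9.16 years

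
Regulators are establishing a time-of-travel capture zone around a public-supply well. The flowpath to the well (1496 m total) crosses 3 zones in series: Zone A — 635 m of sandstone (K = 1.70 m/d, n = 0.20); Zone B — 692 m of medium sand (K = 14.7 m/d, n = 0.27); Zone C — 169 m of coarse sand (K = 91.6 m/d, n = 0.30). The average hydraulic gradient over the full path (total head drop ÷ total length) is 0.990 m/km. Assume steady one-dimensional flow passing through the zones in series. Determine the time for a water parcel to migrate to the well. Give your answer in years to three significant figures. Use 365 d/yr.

Steady 1-D flow in series ⇒ the Darcy flux q is identical in every zone and the zone head losses add (resistances L/K in series).
Σ(L/K) = 635/1.70 + 692/14.7 + 169/91.6 = 373.5 + 47.07 + 1.845 = 422.4 d
K_eq = L_total / Σ(L/K) = 1496 / 422.4 = 3.541 m/d
q = K_eq · i = 3.541 × 9.9e-4 = 0.003506 m/d (same in every zone)
Zone A: v = q/n = 0.003506/0.20 = 0.01753 m/d → t_A = 635/0.01753 = 36230 d
Zone B: v = q/n = 0.003506/0.27 = 0.01298 m/d → t_B = 692/0.01298 = 53290 d
Zone C: v = q/n = 0.003506/0.30 = 0.01169 m/d → t_C = 169/0.01169 = 14460 d
Total t = 36230 + 53290 + 14460 = 104000 d
   = 104000 / 365 = 285 yr

285 years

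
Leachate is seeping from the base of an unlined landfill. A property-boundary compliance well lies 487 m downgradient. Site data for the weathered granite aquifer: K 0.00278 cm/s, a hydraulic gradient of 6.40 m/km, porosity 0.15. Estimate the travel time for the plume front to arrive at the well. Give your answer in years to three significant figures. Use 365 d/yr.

13.0 years

K = 0.00278 cm/s × 864 = 2.402 m/d
Specific discharge q = 2.402 × 0.0064 = 0.01537 m/d
Average linear velocity = 0.01537 / 0.15 = 0.1025 m/d
t = L / v = 487 / 0.1025 = 4752 d
   = 4752 / 365 = 13.0 yr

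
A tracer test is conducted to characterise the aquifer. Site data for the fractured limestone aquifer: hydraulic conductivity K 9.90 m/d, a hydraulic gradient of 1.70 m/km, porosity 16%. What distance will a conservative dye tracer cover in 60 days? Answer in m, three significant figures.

6.31 m

Darcy flux q = K·i = 9.90 × 0.0017 = 0.01683 m/d
Seepage velocity v = q / n = 0.01683 / 0.16 = 0.1052 m/d
L = v × T = 0.1052 × 60 = 6.311 m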